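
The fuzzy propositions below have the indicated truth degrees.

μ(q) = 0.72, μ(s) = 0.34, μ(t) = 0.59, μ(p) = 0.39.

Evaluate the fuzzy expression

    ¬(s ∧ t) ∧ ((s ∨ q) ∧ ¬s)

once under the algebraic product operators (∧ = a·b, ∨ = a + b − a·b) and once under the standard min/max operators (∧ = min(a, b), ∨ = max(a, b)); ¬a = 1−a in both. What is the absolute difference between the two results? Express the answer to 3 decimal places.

0.230

Under algebraic product:
  s ∧ t = a·b on (0.3400, 0.5900) = 0.2006
  ¬(s ∧ t) = 1 − 0.2006 = 0.7994
  s ∨ q = a + b − a·b on (0.3400, 0.7200) = 0.8152
  ¬s = 1 − 0.3400 = 0.6600
  (s ∨ q) ∧ ¬s = a·b on (0.8152, 0.6600) = 0.5380
  ¬(s ∧ t) ∧ ((s ∨ q) ∧ ¬s) = a·b on (0.7994, 0.5380) = 0.4301
  → value = 0.4301
Under standard min/max:
  s ∧ t = min(a, b) on (0.34, 0.59) = 0.34
  ¬(s ∧ t) = 1 − 0.34 = 0.66
  s ∨ q = max(a, b) on (0.34, 0.72) = 0.72
  ¬s = 1 − 0.34 = 0.66
  (s ∨ q) ∧ ¬s = min(a, b) on (0.72, 0.66) = 0.66
  ¬(s ∧ t) ∧ ((s ∨ q) ∧ ¬s) = min(a, b) on (0.66, 0.66) = 0.66
  → value = 0.6600
|0.4301 − 0.6600| = 0.230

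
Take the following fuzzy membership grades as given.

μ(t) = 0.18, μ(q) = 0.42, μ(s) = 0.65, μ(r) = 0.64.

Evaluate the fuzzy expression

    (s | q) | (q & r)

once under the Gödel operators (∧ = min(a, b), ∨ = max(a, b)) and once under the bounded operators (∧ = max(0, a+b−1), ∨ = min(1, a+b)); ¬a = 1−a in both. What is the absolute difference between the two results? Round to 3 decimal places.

0.350

Under Gödel:
  s | q = max(a, b) on (0.65, 0.42) = 0.65
  q & r = min(a, b) on (0.42, 0.64) = 0.42
  (s | q) | (q & r) = max(a, b) on (0.65, 0.42) = 0.65
  → value = 0.6500
Under bounded:
  s | q = min(1, a+b) on (0.65, 0.42) = 1.00
  q & r = max(0, a+b−1) on (0.42, 0.64) = 0.06
  (s | q) | (q & r) = min(1, a+b) on (1.00, 0.06) = 1.00
  → value = 1.0000
|0.6500 − 1.0000| = 0.350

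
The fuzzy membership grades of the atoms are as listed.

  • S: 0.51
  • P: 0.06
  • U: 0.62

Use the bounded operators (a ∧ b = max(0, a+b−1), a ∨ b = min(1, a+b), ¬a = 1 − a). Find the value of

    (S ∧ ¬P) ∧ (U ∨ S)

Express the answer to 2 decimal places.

¬P = 1 − 0.06 = 0.94
S ∧ ¬P = max(0, a+b−1) on (0.51, 0.94) = 0.45
U ∨ S = min(1, a+b) on (0.62, 0.51) = 1.00
(S ∧ ¬P) ∧ (U ∨ S) = max(0, a+b−1) on (0.45, 1.00) = 0.45

0.45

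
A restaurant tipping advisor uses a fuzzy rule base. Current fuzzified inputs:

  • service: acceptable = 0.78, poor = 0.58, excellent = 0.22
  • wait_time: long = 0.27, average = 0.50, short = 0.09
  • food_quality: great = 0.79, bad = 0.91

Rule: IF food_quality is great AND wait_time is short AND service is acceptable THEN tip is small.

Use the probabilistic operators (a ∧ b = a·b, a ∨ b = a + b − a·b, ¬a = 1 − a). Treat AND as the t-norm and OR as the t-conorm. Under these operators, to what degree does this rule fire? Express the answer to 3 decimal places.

0.055

firing strength: great=0.79, short=0.09, acceptable=0.78; AND[a·b] → w = 0.0555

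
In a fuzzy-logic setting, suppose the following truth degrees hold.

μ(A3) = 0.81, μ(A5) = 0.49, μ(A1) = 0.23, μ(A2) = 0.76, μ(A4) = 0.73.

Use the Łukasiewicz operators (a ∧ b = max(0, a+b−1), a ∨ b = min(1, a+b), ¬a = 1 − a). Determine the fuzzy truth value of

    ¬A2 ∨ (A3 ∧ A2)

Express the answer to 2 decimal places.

¬A2 = 1 − 0.76 = 0.24
A3 ∧ A2 = max(0, a+b−1) on (0.81, 0.76) = 0.57
¬A2 ∨ (A3 ∧ A2) = min(1, a+b) on (0.24, 0.57) = 0.81

0.81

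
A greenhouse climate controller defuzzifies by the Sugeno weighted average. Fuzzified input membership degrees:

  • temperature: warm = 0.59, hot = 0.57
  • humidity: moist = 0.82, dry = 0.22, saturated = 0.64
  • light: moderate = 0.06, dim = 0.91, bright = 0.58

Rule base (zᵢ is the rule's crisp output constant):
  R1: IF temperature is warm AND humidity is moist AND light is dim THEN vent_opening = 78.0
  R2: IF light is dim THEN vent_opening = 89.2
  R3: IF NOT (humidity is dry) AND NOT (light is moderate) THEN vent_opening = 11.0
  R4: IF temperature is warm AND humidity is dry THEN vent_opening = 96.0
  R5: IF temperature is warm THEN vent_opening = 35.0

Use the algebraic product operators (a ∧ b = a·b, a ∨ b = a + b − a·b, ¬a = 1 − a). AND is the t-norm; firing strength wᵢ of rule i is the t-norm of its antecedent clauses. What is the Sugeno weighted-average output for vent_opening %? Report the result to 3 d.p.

55.895

R1 (z=78.0): warm=0.59, moist=0.82, dim=0.91; AND[a·b] → w = 0.4403
R2 (z=89.2): dim=0.91 → w = 0.9100
R3 (z=11.0): ¬dry=1−0.22=0.78, ¬moderate=1−0.06=0.94; AND[a·b] → w = 0.7332
R4 (z=96.0): warm=0.59, dry=0.22; AND[a·b] → w = 0.1298
R5 (z=35.0): warm=0.59 → w = 0.5900
Weighted average = (0.4403·78.0 + 0.9100·89.2 + 0.7332·11.0 + 0.1298·96.0 + 0.5900·35.0) / (0.4403 + 0.9100 + 0.7332 + 0.1298 + 0.5900)
  = 156.6881 / 2.8033 = 55.895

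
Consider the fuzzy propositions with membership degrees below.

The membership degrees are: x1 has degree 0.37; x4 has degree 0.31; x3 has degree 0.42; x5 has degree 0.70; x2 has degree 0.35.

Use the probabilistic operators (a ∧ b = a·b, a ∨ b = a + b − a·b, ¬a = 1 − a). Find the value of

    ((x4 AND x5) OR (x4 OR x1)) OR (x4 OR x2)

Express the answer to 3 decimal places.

0.847

x4 AND x5 = a·b on (0.3100, 0.7000) = 0.2170
x4 OR x1 = a + b − a·b on (0.3100, 0.3700) = 0.5653
(x4 AND x5) OR (x4 OR x1) = a + b − a·b on (0.2170, 0.5653) = 0.6596
x4 OR x2 = a + b − a·b on (0.3100, 0.3500) = 0.5515
((x4 AND x5) OR (x4 OR x1)) OR (x4 OR x2) = a + b − a·b on (0.6596, 0.5515) = 0.8473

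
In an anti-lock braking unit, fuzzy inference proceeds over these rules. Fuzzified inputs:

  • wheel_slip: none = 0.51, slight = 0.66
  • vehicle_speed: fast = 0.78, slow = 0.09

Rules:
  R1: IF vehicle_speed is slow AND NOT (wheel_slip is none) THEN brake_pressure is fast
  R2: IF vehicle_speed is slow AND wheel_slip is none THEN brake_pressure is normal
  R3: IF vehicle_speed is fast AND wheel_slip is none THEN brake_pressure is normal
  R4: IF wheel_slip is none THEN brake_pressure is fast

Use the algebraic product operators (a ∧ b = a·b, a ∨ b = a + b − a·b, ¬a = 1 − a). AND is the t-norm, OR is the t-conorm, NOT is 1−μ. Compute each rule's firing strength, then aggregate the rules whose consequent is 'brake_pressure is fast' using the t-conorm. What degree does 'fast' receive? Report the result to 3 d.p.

0.532

R1: slow=0.09, ¬none=1−0.51=0.49; AND[a·b] → w = 0.0441
R2: slow=0.09, none=0.51; AND[a·b] → w = 0.0459
R3: fast=0.78, none=0.51; AND[a·b] → w = 0.3978
R4: none=0.51 → w = 0.5100
Rules with consequent 'fast': {R1, R4} → strengths 0.0441, 0.5100
Aggregate via t-conorm [a + b − a·b]: 0.5316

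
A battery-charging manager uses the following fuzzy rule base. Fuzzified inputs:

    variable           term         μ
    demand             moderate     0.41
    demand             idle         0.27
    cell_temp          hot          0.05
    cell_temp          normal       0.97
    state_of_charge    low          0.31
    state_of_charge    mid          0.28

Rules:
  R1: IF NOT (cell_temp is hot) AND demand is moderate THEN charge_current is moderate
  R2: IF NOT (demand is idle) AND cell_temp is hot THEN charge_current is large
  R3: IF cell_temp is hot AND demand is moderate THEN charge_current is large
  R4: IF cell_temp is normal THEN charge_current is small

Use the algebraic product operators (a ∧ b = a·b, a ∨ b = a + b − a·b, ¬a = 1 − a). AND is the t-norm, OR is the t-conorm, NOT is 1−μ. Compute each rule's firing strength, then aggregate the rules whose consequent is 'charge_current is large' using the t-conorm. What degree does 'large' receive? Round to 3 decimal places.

0.056

R1: ¬hot=1−0.05=0.95, moderate=0.41; AND[a·b] → w = 0.3895
R2: ¬idle=1−0.27=0.73, hot=0.05; AND[a·b] → w = 0.0365
R3: hot=0.05, moderate=0.41; AND[a·b] → w = 0.0205
R4: normal=0.97 → w = 0.9700
Rules with consequent 'large': {R2, R3} → strengths 0.0365, 0.0205
Aggregate via t-conorm [a + b − a·b]: 0.0563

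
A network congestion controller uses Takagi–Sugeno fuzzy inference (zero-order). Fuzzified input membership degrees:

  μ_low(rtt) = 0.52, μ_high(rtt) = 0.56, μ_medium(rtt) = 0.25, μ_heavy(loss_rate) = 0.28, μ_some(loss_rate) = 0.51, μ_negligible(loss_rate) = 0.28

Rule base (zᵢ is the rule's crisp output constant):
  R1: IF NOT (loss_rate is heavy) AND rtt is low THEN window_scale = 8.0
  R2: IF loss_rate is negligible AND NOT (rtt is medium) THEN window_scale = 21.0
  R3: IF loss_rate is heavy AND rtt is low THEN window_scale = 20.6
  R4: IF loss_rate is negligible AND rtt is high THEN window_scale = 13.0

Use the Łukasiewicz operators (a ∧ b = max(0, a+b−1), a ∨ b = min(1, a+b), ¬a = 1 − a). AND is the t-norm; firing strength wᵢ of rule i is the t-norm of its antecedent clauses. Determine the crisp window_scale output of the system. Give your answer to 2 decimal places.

R1 (z=8.0): ¬heavy=1−0.28=0.72, low=0.52; AND[max(0, a+b−1)] → w = 0.24
R2 (z=21.0): negligible=0.28, ¬medium=1−0.25=0.75; AND[max(0, a+b−1)] → w = 0.03
R3 (z=20.6): heavy=0.28, low=0.52; AND[max(0, a+b−1)] → w = 0.00
R4 (z=13.0): negligible=0.28, high=0.56; AND[max(0, a+b−1)] → w = 0.00
Weighted average = (0.24·8.0 + 0.03·21.0 + 0.00·20.6 + 0.00·13.0) / (0.24 + 0.03 + 0.00 + 0.00)
  = 2.5500 / 0.2700 = 9.44

9.44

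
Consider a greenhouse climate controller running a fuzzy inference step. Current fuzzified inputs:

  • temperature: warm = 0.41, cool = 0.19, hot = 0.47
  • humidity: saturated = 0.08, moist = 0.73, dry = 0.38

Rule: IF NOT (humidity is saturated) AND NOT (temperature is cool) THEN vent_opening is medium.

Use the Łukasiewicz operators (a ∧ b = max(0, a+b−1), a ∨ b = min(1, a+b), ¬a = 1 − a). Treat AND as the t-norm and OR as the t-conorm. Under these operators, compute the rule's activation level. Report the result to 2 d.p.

0.73

firing strength: ¬saturated=1−0.08=0.92, ¬cool=1−0.19=0.81; AND[max(0, a+b−1)] → w = 0.73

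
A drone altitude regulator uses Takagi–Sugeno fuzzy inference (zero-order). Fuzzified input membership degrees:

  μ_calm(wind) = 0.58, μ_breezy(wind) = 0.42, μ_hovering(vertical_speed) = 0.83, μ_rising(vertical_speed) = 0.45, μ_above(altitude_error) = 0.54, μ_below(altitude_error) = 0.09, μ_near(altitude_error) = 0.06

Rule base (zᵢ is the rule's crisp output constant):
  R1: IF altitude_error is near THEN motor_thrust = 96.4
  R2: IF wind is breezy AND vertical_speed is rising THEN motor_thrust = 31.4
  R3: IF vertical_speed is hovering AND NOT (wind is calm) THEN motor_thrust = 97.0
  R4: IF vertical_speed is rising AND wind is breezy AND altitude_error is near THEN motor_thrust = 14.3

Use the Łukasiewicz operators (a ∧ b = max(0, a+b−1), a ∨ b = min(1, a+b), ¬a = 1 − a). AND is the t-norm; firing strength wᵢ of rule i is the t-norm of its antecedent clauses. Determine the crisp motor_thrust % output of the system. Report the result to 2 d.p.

R1 (z=96.4): near=0.06 → w = 0.06
R2 (z=31.4): breezy=0.42, rising=0.45; AND[max(0, a+b−1)] → w = 0.00
R3 (z=97.0): hovering=0.83, ¬calm=1−0.58=0.42; AND[max(0, a+b−1)] → w = 0.25
R4 (z=14.3): rising=0.45, breezy=0.42, near=0.06; AND[max(0, a+b−1)] → w = 0.00
Weighted average = (0.06·96.4 + 0.00·31.4 + 0.25·97.0 + 0.00·14.3) / (0.06 + 0.00 + 0.25 + 0.00)
  = 30.0340 / 0.3100 = 96.88

96.88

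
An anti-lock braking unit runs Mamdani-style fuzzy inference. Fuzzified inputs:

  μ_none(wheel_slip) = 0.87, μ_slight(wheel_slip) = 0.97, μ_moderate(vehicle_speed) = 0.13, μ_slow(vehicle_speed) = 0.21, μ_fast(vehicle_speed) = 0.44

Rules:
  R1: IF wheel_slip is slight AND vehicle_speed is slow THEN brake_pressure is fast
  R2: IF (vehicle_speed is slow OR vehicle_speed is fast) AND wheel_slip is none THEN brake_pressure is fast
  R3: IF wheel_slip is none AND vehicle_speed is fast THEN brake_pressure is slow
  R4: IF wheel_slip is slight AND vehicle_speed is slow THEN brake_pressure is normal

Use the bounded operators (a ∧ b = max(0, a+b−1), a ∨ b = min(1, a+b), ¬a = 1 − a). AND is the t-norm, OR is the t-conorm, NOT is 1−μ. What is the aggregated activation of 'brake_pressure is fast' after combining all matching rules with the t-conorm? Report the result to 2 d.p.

R1: slight=0.97, slow=0.21; AND[max(0, a+b−1)] → w = 0.18
R2: (slow=0.21 OR fast=0.44) = 0.65; AND[max(0, a+b−1)] with none=0.87 → w = 0.52
R3: none=0.87, fast=0.44; AND[max(0, a+b−1)] → w = 0.31
R4: slight=0.97, slow=0.21; AND[max(0, a+b−1)] → w = 0.18
Rules with consequent 'fast': {R1, R2} → strengths 0.18, 0.52
Aggregate via t-conorm [min(1, a+b)]: 0.70

0.70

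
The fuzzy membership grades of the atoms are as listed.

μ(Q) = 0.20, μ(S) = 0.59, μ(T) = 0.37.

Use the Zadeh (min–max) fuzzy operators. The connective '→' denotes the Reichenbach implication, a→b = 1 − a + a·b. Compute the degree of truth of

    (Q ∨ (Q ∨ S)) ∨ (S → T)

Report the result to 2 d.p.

0.63

Q ∨ S = max(a, b) on (0.20, 0.59) = 0.59
Q ∨ (Q ∨ S) = max(a, b) on (0.20, 0.59) = 0.59
S → T  [Reichenbach: 1 − a + a·b] with a=0.59, b=0.37 → 0.63
(Q ∨ (Q ∨ S)) ∨ (S → T) = max(a, b) on (0.59, 0.63) = 0.63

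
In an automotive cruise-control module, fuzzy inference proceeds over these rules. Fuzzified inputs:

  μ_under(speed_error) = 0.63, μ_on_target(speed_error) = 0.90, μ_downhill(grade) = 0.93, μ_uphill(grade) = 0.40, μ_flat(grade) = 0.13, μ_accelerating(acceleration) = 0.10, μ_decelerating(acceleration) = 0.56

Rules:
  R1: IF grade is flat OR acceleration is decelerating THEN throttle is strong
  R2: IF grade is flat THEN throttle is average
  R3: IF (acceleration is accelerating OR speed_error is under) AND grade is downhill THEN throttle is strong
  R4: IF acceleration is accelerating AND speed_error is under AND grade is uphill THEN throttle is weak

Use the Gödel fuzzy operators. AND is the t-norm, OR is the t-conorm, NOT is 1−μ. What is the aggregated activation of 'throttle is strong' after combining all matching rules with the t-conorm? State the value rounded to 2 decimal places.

R1: flat=0.13, decelerating=0.56; OR[max(a, b)] → w = 0.56
R2: flat=0.13 → w = 0.13
R3: (accelerating=0.10 OR under=0.63) = 0.63; AND[min(a, b)] with downhill=0.93 → w = 0.63
R4: accelerating=0.10, under=0.63, uphill=0.40; AND[min(a, b)] → w = 0.10
Rules with consequent 'strong': {R1, R3} → strengths 0.56, 0.63
Aggregate via t-conorm [max(a, b)]: 0.63

0.63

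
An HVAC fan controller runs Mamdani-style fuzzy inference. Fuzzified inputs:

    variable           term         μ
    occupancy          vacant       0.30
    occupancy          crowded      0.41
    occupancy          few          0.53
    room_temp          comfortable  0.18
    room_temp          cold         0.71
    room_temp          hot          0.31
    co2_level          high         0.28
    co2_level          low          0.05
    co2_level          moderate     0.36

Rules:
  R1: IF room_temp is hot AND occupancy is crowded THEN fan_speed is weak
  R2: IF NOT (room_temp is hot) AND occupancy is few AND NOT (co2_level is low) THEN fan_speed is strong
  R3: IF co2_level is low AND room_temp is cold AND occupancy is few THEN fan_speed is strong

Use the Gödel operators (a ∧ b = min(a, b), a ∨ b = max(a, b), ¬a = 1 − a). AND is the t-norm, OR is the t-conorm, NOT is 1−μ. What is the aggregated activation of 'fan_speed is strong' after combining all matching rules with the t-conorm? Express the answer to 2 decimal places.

R1: hot=0.31, crowded=0.41; AND[min(a, b)] → w = 0.31
R2: ¬hot=1−0.31=0.69, few=0.53, ¬low=1−0.05=0.95; AND[min(a, b)] → w = 0.53
R3: low=0.05, cold=0.71, few=0.53; AND[min(a, b)] → w = 0.05
Rules with consequent 'strong': {R2, R3} → strengths 0.53, 0.05
Aggregate via t-conorm [max(a, b)]: 0.53

0.53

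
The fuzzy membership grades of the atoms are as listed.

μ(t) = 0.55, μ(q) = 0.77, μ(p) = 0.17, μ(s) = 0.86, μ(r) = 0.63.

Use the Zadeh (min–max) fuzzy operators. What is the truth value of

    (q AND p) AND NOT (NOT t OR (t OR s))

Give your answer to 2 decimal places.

q AND p = min(a, b) on (0.77, 0.17) = 0.17
NOT t = 1 − 0.55 = 0.45
t OR s = max(a, b) on (0.55, 0.86) = 0.86
NOT t OR (t OR s) = max(a, b) on (0.45, 0.86) = 0.86
NOT (NOT t OR (t OR s)) = 1 − 0.86 = 0.14
(q AND p) AND NOT (NOT t OR (t OR s)) = min(a, b) on (0.17, 0.14) = 0.14

0.14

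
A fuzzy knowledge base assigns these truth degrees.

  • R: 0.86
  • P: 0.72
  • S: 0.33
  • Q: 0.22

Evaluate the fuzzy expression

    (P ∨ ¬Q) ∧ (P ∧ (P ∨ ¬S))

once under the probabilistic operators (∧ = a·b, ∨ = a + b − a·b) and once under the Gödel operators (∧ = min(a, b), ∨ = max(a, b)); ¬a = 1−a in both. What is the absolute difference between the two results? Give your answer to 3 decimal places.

0.107

Under probabilistic:
  ¬Q = 1 − 0.2200 = 0.7800
  P ∨ ¬Q = a + b − a·b on (0.7200, 0.7800) = 0.9384
  ¬S = 1 − 0.3300 = 0.6700
  P ∨ ¬S = a + b − a·b on (0.7200, 0.6700) = 0.9076
  P ∧ (P ∨ ¬S) = a·b on (0.7200, 0.9076) = 0.6535
  (P ∨ ¬Q) ∧ (P ∧ (P ∨ ¬S)) = a·b on (0.9384, 0.6535) = 0.6132
  → value = 0.6132
Under Gödel:
  ¬Q = 1 − 0.22 = 0.78
  P ∨ ¬Q = max(a, b) on (0.72, 0.78) = 0.78
  ¬S = 1 − 0.33 = 0.67
  P ∨ ¬S = max(a, b) on (0.72, 0.67) = 0.72
  P ∧ (P ∨ ¬S) = min(a, b) on (0.72, 0.72) = 0.72
  (P ∨ ¬Q) ∧ (P ∧ (P ∨ ¬S)) = min(a, b) on (0.78, 0.72) = 0.72
  → value = 0.7200
|0.6132 − 0.7200| = 0.107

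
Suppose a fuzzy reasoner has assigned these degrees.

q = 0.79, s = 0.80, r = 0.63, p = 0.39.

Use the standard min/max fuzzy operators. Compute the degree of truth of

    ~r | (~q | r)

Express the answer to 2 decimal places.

0.63

~r = 1 − 0.63 = 0.37
~q = 1 − 0.79 = 0.21
~q | r = max(a, b) on (0.21, 0.63) = 0.63
~r | (~q | r) = max(a, b) on (0.37, 0.63) = 0.63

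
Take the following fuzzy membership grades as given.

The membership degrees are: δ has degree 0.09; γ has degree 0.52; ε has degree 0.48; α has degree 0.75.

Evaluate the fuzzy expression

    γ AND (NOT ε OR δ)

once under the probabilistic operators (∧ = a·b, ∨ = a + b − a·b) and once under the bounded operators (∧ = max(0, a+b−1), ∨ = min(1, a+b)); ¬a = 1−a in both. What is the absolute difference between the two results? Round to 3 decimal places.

0.163

Under probabilistic:
  NOT ε = 1 − 0.4800 = 0.5200
  NOT ε OR δ = a + b − a·b on (0.5200, 0.0900) = 0.5632
  γ AND (NOT ε OR δ) = a·b on (0.5200, 0.5632) = 0.2929
  → value = 0.2929
Under bounded:
  NOT ε = 1 − 0.48 = 0.52
  NOT ε OR δ = min(1, a+b) on (0.52, 0.09) = 0.61
  γ AND (NOT ε OR δ) = max(0, a+b−1) on (0.52, 0.61) = 0.13
  → value = 0.1300
|0.2929 − 0.1300| = 0.163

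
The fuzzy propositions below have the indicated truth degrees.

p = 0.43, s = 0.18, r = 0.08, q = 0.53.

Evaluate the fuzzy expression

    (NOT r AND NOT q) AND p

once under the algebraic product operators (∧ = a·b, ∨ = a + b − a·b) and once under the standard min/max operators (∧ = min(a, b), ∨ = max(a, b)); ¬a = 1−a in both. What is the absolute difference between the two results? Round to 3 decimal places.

0.244

Under algebraic product:
  NOT r = 1 − 0.0800 = 0.9200
  NOT q = 1 − 0.5300 = 0.4700
  NOT r AND NOT q = a·b on (0.9200, 0.4700) = 0.4324
  (NOT r AND NOT q) AND p = a·b on (0.4324, 0.4300) = 0.1859
  → value = 0.1859
Under standard min/max:
  NOT r = 1 − 0.08 = 0.92
  NOT q = 1 − 0.53 = 0.47
  NOT r AND NOT q = min(a, b) on (0.92, 0.47) = 0.47
  (NOT r AND NOT q) AND p = min(a, b) on (0.47, 0.43) = 0.43
  → value = 0.4300
|0.1859 − 0.4300| = 0.244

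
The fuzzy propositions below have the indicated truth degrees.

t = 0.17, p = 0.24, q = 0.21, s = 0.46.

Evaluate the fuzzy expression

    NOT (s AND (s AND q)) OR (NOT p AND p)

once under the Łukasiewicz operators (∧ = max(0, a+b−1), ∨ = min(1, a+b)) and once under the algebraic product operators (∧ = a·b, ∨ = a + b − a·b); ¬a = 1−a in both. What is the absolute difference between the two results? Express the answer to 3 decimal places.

0.036

Under Łukasiewicz:
  s AND q = max(0, a+b−1) on (0.46, 0.21) = 0.00
  s AND (s AND q) = max(0, a+b−1) on (0.46, 0.00) = 0.00
  NOT (s AND (s AND q)) = 1 − 0.00 = 1.00
  NOT p = 1 − 0.24 = 0.76
  NOT p AND p = max(0, a+b−1) on (0.76, 0.24) = 0.00
  NOT (s AND (s AND q)) OR (NOT p AND p) = min(1, a+b) on (1.00, 0.00) = 1.00
  → value = 1.0000
Under algebraic product:
  s AND q = a·b on (0.4600, 0.2100) = 0.0966
  s AND (s AND q) = a·b on (0.4600, 0.0966) = 0.0444
  NOT (s AND (s AND q)) = 1 − 0.0444 = 0.9556
  NOT p = 1 − 0.2400 = 0.7600
  NOT p AND p = a·b on (0.7600, 0.2400) = 0.1824
  NOT (s AND (s AND q)) OR (NOT p AND p) = a + b − a·b on (0.9556, 0.1824) = 0.9637
  → value = 0.9637
|1.0000 − 0.9637| = 0.036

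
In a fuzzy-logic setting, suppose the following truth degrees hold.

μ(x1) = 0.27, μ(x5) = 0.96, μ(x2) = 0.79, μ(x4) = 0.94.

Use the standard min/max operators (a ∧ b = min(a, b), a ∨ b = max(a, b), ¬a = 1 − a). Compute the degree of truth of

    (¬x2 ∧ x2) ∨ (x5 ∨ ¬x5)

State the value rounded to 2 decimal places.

¬x2 = 1 − 0.79 = 0.21
¬x2 ∧ x2 = min(a, b) on (0.21, 0.79) = 0.21
¬x5 = 1 − 0.96 = 0.04
x5 ∨ ¬x5 = max(a, b) on (0.96, 0.04) = 0.96
(¬x2 ∧ x2) ∨ (x5 ∨ ¬x5) = max(a, b) on (0.21, 0.96) = 0.96

0.96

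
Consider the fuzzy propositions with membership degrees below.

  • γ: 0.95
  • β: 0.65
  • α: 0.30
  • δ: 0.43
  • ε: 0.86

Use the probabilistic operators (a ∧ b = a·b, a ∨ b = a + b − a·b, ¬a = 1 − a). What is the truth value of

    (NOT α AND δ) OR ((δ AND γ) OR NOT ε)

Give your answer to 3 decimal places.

NOT α = 1 − 0.3000 = 0.7000
NOT α AND δ = a·b on (0.7000, 0.4300) = 0.3010
δ AND γ = a·b on (0.4300, 0.9500) = 0.4085
NOT ε = 1 − 0.8600 = 0.1400
(δ AND γ) OR NOT ε = a + b − a·b on (0.4085, 0.1400) = 0.4913
(NOT α AND δ) OR ((δ AND γ) OR NOT ε) = a + b − a·b on (0.3010, 0.4913) = 0.6444

0.644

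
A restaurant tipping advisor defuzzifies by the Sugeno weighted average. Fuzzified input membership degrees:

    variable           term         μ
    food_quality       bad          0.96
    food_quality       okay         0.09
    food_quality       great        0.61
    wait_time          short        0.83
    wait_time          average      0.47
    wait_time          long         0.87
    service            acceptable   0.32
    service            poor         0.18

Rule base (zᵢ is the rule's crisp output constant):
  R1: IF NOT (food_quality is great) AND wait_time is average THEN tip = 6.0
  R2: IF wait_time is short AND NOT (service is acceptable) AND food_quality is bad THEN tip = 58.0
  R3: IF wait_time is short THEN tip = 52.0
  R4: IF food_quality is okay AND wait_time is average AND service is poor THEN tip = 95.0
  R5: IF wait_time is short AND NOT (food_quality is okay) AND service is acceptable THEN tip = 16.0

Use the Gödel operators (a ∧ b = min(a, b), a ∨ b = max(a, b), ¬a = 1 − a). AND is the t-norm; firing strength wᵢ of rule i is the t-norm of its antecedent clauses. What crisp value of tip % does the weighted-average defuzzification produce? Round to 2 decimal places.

R1 (z=6.0): ¬great=1−0.61=0.39, average=0.47; AND[min(a, b)] → w = 0.39
R2 (z=58.0): short=0.83, ¬acceptable=1−0.32=0.68, bad=0.96; AND[min(a, b)] → w = 0.68
R3 (z=52.0): short=0.83 → w = 0.83
R4 (z=95.0): okay=0.09, average=0.47, poor=0.18; AND[min(a, b)] → w = 0.09
R5 (z=16.0): short=0.83, ¬okay=1−0.09=0.91, acceptable=0.32; AND[min(a, b)] → w = 0.32
Weighted average = (0.39·6.0 + 0.68·58.0 + 0.83·52.0 + 0.09·95.0 + 0.32·16.0) / (0.39 + 0.68 + 0.83 + 0.09 + 0.32)
  = 98.6100 / 2.3100 = 42.69

42.69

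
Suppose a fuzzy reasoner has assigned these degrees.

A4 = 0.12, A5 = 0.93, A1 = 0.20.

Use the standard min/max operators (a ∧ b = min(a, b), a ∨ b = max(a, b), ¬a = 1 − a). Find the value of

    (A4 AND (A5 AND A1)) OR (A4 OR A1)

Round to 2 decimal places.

0.20

A5 AND A1 = min(a, b) on (0.93, 0.20) = 0.20
A4 AND (A5 AND A1) = min(a, b) on (0.12, 0.20) = 0.12
A4 OR A1 = max(a, b) on (0.12, 0.20) = 0.20
(A4 AND (A5 AND A1)) OR (A4 OR A1) = max(a, b) on (0.12, 0.20) = 0.20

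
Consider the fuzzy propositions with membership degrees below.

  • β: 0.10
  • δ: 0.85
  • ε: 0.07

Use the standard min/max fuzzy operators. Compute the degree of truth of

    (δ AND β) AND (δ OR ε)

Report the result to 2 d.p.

0.10

δ AND β = min(a, b) on (0.85, 0.10) = 0.10
δ OR ε = max(a, b) on (0.85, 0.07) = 0.85
(δ AND β) AND (δ OR ε) = min(a, b) on (0.10, 0.85) = 0.10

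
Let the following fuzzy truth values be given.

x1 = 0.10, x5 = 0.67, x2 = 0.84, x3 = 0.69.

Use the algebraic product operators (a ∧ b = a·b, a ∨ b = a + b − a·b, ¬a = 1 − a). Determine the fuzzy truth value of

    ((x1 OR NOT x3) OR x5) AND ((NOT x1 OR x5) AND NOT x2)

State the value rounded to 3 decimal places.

0.123

NOT x3 = 1 − 0.6900 = 0.3100
x1 OR NOT x3 = a + b − a·b on (0.1000, 0.3100) = 0.3790
(x1 OR NOT x3) OR x5 = a + b − a·b on (0.3790, 0.6700) = 0.7951
NOT x1 = 1 − 0.1000 = 0.9000
NOT x1 OR x5 = a + b − a·b on (0.9000, 0.6700) = 0.9670
NOT x2 = 1 − 0.8400 = 0.1600
(NOT x1 OR x5) AND NOT x2 = a·b on (0.9670, 0.1600) = 0.1547
((x1 OR NOT x3) OR x5) AND ((NOT x1 OR x5) AND NOT x2) = a·b on (0.7951, 0.1547) = 0.1230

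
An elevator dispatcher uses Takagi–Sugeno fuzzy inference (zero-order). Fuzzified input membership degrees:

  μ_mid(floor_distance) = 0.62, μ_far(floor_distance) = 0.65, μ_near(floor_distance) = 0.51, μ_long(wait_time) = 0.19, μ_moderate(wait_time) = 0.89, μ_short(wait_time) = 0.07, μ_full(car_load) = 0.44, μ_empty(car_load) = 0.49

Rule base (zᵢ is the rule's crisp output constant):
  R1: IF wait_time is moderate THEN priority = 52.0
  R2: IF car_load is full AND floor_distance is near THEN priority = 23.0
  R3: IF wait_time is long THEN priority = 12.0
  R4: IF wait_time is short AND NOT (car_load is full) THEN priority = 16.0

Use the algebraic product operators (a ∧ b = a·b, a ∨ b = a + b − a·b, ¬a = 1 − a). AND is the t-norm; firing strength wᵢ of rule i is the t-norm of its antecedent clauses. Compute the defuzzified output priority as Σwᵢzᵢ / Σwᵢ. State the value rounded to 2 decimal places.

R1 (z=52.0): moderate=0.89 → w = 0.8900
R2 (z=23.0): full=0.44, near=0.51; AND[a·b] → w = 0.2244
R3 (z=12.0): long=0.19 → w = 0.1900
R4 (z=16.0): short=0.07, ¬full=1−0.44=0.56; AND[a·b] → w = 0.0392
Weighted average = (0.8900·52.0 + 0.2244·23.0 + 0.1900·12.0 + 0.0392·16.0) / (0.8900 + 0.2244 + 0.1900 + 0.0392)
  = 54.3484 / 1.3436 = 40.45

40.45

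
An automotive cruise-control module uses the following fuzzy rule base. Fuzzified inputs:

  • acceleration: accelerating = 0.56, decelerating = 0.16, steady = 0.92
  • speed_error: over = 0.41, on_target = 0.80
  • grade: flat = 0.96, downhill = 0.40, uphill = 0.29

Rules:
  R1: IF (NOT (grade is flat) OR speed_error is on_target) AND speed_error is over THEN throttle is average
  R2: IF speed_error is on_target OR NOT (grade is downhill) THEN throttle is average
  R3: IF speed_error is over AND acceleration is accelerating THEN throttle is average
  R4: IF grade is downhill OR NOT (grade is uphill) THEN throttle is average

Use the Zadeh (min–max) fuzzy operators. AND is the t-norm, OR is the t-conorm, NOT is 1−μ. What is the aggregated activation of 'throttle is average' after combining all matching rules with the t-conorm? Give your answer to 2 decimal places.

R1: (¬flat=1−0.96=0.04 OR on_target=0.80) = 0.80; AND[min(a, b)] with over=0.41 → w = 0.41
R2: on_target=0.80, ¬downhill=1−0.40=0.60; OR[max(a, b)] → w = 0.80
R3: over=0.41, accelerating=0.56; AND[min(a, b)] → w = 0.41
R4: downhill=0.40, ¬uphill=1−0.29=0.71; OR[max(a, b)] → w = 0.71
Rules with consequent 'average': {R1, R2, R3, R4} → strengths 0.41, 0.80, 0.41, 0.71
Aggregate via t-conorm [max(a, b)]: 0.80

0.80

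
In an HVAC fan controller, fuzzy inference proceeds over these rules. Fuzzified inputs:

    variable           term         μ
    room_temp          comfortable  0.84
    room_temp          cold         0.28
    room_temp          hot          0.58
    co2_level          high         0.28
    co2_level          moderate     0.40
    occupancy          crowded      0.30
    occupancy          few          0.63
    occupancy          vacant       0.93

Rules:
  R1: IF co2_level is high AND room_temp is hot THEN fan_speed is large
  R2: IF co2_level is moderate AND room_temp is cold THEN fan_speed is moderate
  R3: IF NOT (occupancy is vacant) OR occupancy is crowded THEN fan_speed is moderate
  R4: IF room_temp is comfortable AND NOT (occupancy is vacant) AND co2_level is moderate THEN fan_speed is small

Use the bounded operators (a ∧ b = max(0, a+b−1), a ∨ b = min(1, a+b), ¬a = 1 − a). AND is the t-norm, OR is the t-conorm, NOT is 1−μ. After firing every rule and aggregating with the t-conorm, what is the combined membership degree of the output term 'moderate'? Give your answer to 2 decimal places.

R1: high=0.28, hot=0.58; AND[max(0, a+b−1)] → w = 0.00
R2: moderate=0.40, cold=0.28; AND[max(0, a+b−1)] → w = 0.00
R3: ¬vacant=1−0.93=0.07, crowded=0.30; OR[min(1, a+b)] → w = 0.37
R4: comfortable=0.84, ¬vacant=1−0.93=0.07, moderate=0.40; AND[max(0, a+b−1)] → w = 0.00
Rules with consequent 'moderate': {R2, R3} → strengths 0.00, 0.37
Aggregate via t-conorm [min(1, a+b)]: 0.37

0.37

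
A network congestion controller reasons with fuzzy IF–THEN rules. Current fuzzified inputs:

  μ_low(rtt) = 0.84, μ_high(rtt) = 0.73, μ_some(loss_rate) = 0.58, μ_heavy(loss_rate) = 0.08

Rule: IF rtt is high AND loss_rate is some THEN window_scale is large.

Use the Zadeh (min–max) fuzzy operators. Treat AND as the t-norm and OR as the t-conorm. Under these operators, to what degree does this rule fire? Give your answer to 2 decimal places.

0.58

firing strength: high=0.73, some=0.58; AND[min(a, b)] → w = 0.58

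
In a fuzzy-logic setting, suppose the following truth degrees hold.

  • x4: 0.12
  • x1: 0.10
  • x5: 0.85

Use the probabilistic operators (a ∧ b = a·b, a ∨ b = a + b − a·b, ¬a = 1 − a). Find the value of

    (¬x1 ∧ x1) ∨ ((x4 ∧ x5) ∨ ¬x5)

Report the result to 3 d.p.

0.305

¬x1 = 1 − 0.1000 = 0.9000
¬x1 ∧ x1 = a·b on (0.9000, 0.1000) = 0.0900
x4 ∧ x5 = a·b on (0.1200, 0.8500) = 0.1020
¬x5 = 1 − 0.8500 = 0.1500
(x4 ∧ x5) ∨ ¬x5 = a + b − a·b on (0.1020, 0.1500) = 0.2367
(¬x1 ∧ x1) ∨ ((x4 ∧ x5) ∨ ¬x5) = a + b − a·b on (0.0900, 0.2367) = 0.3054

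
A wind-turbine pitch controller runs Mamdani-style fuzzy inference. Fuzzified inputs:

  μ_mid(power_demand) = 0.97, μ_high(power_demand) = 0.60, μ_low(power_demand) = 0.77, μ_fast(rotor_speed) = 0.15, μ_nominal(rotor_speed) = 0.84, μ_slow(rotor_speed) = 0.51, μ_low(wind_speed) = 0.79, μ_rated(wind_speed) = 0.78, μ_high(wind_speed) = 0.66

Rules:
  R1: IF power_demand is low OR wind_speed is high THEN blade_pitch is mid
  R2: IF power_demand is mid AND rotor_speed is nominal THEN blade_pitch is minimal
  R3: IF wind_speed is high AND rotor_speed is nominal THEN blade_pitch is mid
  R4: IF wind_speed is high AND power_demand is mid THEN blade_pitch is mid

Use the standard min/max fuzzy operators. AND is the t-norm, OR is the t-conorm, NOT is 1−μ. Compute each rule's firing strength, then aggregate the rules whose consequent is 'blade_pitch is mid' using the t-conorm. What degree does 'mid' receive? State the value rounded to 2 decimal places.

0.77

R1: low=0.77, high=0.66; OR[max(a, b)] → w = 0.77
R2: mid=0.97, nominal=0.84; AND[min(a, b)] → w = 0.84
R3: high=0.66, nominal=0.84; AND[min(a, b)] → w = 0.66
R4: high=0.66, mid=0.97; AND[min(a, b)] → w = 0.66
Rules with consequent 'mid': {R1, R3, R4} → strengths 0.77, 0.66, 0.66
Aggregate via t-conorm [max(a, b)]: 0.77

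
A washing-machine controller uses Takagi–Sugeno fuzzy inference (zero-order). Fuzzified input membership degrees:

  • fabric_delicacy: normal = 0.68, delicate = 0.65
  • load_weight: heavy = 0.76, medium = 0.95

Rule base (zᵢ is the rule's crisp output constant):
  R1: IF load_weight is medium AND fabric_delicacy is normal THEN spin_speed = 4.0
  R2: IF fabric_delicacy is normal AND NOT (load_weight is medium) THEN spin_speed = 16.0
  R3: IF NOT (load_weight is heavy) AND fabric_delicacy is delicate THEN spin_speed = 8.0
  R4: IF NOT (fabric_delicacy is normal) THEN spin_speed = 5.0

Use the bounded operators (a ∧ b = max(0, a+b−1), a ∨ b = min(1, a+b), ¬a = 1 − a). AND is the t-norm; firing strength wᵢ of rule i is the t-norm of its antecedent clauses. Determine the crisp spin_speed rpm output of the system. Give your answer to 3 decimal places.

4.337

R1 (z=4.0): medium=0.95, normal=0.68; AND[max(0, a+b−1)] → w = 0.63
R2 (z=16.0): normal=0.68, ¬medium=1−0.95=0.05; AND[max(0, a+b−1)] → w = 0.00
R3 (z=8.0): ¬heavy=1−0.76=0.24, delicate=0.65; AND[max(0, a+b−1)] → w = 0.00
R4 (z=5.0): ¬normal=1−0.68=0.32 → w = 0.32
Weighted average = (0.63·4.0 + 0.00·16.0 + 0.00·8.0 + 0.32·5.0) / (0.63 + 0.00 + 0.00 + 0.32)
  = 4.1200 / 0.9500 = 4.337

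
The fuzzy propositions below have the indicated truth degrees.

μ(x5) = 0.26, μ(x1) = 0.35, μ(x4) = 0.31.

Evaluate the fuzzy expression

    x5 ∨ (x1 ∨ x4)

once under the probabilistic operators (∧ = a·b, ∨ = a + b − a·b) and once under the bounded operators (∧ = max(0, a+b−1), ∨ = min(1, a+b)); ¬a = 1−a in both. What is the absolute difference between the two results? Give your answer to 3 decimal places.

0.252

Under probabilistic:
  x1 ∨ x4 = a + b − a·b on (0.3500, 0.3100) = 0.5515
  x5 ∨ (x1 ∨ x4) = a + b − a·b on (0.2600, 0.5515) = 0.6681
  → value = 0.6681
Under bounded:
  x1 ∨ x4 = min(1, a+b) on (0.35, 0.31) = 0.66
  x5 ∨ (x1 ∨ x4) = min(1, a+b) on (0.26, 0.66) = 0.92
  → value = 0.9200
|0.6681 − 0.9200| = 0.252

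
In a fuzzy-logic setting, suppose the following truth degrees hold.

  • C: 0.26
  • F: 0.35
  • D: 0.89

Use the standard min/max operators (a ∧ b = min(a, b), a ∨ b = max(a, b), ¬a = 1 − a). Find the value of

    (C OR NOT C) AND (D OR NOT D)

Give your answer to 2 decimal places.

NOT C = 1 − 0.26 = 0.74
C OR NOT C = max(a, b) on (0.26, 0.74) = 0.74
NOT D = 1 − 0.89 = 0.11
D OR NOT D = max(a, b) on (0.89, 0.11) = 0.89
(C OR NOT C) AND (D OR NOT D) = min(a, b) on (0.74, 0.89) = 0.74

0.74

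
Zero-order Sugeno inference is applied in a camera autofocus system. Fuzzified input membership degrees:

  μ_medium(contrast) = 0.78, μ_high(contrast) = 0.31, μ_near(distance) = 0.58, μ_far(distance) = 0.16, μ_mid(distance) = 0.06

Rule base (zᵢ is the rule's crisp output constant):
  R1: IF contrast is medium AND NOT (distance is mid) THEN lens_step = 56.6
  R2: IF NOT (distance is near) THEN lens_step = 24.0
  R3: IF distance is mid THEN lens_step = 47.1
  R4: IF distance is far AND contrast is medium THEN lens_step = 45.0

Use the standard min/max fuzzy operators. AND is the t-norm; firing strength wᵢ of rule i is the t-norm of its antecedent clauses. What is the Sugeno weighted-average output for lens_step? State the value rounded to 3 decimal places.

45.249

R1 (z=56.6): medium=0.78, ¬mid=1−0.06=0.94; AND[min(a, b)] → w = 0.78
R2 (z=24.0): ¬near=1−0.58=0.42 → w = 0.42
R3 (z=47.1): mid=0.06 → w = 0.06
R4 (z=45.0): far=0.16, medium=0.78; AND[min(a, b)] → w = 0.16
Weighted average = (0.78·56.6 + 0.42·24.0 + 0.06·47.1 + 0.16·45.0) / (0.78 + 0.42 + 0.06 + 0.16)
  = 64.2540 / 1.4200 = 45.249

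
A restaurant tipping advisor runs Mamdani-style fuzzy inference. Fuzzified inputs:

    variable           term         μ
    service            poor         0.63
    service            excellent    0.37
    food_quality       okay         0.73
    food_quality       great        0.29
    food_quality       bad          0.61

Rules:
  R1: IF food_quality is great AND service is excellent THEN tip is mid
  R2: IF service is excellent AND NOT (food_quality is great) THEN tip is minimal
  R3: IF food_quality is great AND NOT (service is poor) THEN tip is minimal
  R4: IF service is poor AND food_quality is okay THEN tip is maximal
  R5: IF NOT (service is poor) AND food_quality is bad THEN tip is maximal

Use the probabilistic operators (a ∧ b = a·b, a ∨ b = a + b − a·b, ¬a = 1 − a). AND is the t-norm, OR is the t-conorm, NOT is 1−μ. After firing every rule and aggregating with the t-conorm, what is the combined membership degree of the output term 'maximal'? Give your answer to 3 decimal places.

0.582

R1: great=0.29, excellent=0.37; AND[a·b] → w = 0.1073
R2: excellent=0.37, ¬great=1−0.29=0.71; AND[a·b] → w = 0.2627
R3: great=0.29, ¬poor=1−0.63=0.37; AND[a·b] → w = 0.1073
R4: poor=0.63, okay=0.73; AND[a·b] → w = 0.4599
R5: ¬poor=1−0.63=0.37, bad=0.61; AND[a·b] → w = 0.2257
Rules with consequent 'maximal': {R4, R5} → strengths 0.4599, 0.2257
Aggregate via t-conorm [a + b − a·b]: 0.5818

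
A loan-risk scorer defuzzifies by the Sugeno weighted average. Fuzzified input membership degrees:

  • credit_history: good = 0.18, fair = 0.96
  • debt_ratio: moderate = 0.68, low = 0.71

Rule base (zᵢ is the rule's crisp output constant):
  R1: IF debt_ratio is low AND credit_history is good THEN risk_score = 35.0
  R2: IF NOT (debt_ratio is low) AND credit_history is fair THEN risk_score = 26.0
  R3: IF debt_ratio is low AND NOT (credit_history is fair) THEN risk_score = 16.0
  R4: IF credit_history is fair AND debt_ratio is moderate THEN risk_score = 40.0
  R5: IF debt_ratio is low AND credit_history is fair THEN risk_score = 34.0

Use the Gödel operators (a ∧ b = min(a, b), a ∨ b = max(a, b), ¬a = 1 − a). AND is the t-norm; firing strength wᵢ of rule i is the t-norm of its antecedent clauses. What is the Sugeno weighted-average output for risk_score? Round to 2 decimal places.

R1 (z=35.0): low=0.71, good=0.18; AND[min(a, b)] → w = 0.18
R2 (z=26.0): ¬low=1−0.71=0.29, fair=0.96; AND[min(a, b)] → w = 0.29
R3 (z=16.0): low=0.71, ¬fair=1−0.96=0.04; AND[min(a, b)] → w = 0.04
R4 (z=40.0): fair=0.96, moderate=0.68; AND[min(a, b)] → w = 0.68
R5 (z=34.0): low=0.71, fair=0.96; AND[min(a, b)] → w = 0.71
Weighted average = (0.18·35.0 + 0.29·26.0 + 0.04·16.0 + 0.68·40.0 + 0.71·34.0) / (0.18 + 0.29 + 0.04 + 0.68 + 0.71)
  = 65.8200 / 1.9000 = 34.64

34.64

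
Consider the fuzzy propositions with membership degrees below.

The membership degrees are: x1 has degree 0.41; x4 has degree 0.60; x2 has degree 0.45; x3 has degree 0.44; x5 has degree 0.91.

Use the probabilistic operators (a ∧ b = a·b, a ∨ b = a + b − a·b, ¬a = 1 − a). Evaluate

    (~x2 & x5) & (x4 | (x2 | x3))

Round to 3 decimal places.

~x2 = 1 − 0.4500 = 0.5500
~x2 & x5 = a·b on (0.5500, 0.9100) = 0.5005
x2 | x3 = a + b − a·b on (0.4500, 0.4400) = 0.6920
x4 | (x2 | x3) = a + b − a·b on (0.6000, 0.6920) = 0.8768
(~x2 & x5) & (x4 | (x2 | x3)) = a·b on (0.5005, 0.8768) = 0.4388

0.439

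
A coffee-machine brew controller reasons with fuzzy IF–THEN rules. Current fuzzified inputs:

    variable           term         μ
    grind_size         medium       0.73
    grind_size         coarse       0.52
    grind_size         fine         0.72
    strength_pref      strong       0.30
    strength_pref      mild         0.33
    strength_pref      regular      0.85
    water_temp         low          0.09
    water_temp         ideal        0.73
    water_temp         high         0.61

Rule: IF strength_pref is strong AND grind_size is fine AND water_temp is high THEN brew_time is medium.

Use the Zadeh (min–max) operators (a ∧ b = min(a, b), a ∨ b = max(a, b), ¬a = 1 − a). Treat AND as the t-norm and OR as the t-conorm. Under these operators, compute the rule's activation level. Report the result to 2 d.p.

0.30

firing strength: strong=0.30, fine=0.72, high=0.61; AND[min(a, b)] → w = 0.30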